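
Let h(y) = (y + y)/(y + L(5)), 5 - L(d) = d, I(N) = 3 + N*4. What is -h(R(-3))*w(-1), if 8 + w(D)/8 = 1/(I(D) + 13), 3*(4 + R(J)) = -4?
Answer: 380/3 ≈ 126.67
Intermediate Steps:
I(N) = 3 + 4*N
L(d) = 5 - d
R(J) = -16/3 (R(J) = -4 + (⅓)*(-4) = -4 - 4/3 = -16/3)
h(y) = 2 (h(y) = (y + y)/(y + (5 - 1*5)) = (2*y)/(y + (5 - 5)) = (2*y)/(y + 0) = (2*y)/y = 2)
w(D) = -64 + 8/(16 + 4*D) (w(D) = -64 + 8/((3 + 4*D) + 13) = -64 + 8/(16 + 4*D))
-h(R(-3))*w(-1) = -2*2*(-127 - 32*(-1))/(4 - 1) = -2*2*(-127 + 32)/3 = -2*2*(⅓)*(-95) = -2*(-190)/3 = -1*(-380/3) = 380/3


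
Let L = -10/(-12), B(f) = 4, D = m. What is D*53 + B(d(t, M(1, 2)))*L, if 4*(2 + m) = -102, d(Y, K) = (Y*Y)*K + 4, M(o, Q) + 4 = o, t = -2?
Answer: -8725/6 ≈ -1454.2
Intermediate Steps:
M(o, Q) = -4 + o
d(Y, K) = 4 + K*Y**2 (d(Y, K) = Y**2*K + 4 = K*Y**2 + 4 = 4 + K*Y**2)
m = -55/2 (m = -2 + (1/4)*(-102) = -2 - 51/2 = -55/2 ≈ -27.500)
D = -55/2 ≈ -27.500
L = 5/6 (L = -10*(-1/12) = 5/6 ≈ 0.83333)
D*53 + B(d(t, M(1, 2)))*L = -55/2*53 + 4*(5/6) = -2915/2 + 10/3 = -8725/6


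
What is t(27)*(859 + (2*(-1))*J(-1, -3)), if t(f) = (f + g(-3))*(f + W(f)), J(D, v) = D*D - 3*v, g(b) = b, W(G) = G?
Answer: 1087344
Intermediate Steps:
J(D, v) = D² - 3*v
t(f) = 2*f*(-3 + f) (t(f) = (f - 3)*(f + f) = (-3 + f)*(2*f) = 2*f*(-3 + f))
t(27)*(859 + (2*(-1))*J(-1, -3)) = (2*27*(-3 + 27))*(859 + (2*(-1))*((-1)² - 3*(-3))) = (2*27*24)*(859 - 2*(1 + 9)) = 1296*(859 - 2*10) = 1296*(859 - 20) = 1296*839 = 1087344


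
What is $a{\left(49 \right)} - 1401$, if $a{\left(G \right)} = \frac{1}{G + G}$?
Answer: $- \frac{137297}{98} \approx -1401.0$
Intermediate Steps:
$a{\left(G \right)} = \frac{1}{2 G}$
$a{\left(49 \right)} - 1401 = \frac{1}{2 \cdot 49} - 1401 = \frac{1}{2} \cdot \frac{1}{49} - 1401 = \frac{1}{98} - 1401 = - \frac{137297}{98}$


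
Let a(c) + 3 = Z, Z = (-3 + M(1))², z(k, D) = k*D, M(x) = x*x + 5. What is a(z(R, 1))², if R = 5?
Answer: 36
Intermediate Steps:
M(x) = 5 + x² (M(x) = x² + 5 = 5 + x²)
z(k, D) = D*k
Z = 9 (Z = (-3 + (5 + 1²))² = (-3 + (5 + 1))² = (-3 + 6)² = 3² = 9)
a(c) = 6 (a(c) = -3 + 9 = 6)
a(z(R, 1))² = 6² = 36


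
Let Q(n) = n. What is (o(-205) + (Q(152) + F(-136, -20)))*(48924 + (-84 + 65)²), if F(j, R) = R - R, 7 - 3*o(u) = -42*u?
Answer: -401524895/3 ≈ -1.3384e+8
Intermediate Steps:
o(u) = 7/3 + 14*u (o(u) = 7/3 - (-14)*u = 7/3 + 14*u)
F(j, R) = 0
(o(-205) + (Q(152) + F(-136, -20)))*(48924 + (-84 + 65)²) = ((7/3 + 14*(-205)) + (152 + 0))*(48924 + (-84 + 65)²) = ((7/3 - 2870) + 152)*(48924 + (-19)²) = (-8603/3 + 152)*(48924 + 361) = -8147/3*49285 = -401524895/3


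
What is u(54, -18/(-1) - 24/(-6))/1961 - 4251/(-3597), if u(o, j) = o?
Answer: 26087/21571 ≈ 1.2094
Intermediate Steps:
u(54, -18/(-1) - 24/(-6))/1961 - 4251/(-3597) = 54/1961 - 4251/(-3597) = 54*(1/1961) - 4251*(-1/3597) = 54/1961 + 13/11 = 26087/21571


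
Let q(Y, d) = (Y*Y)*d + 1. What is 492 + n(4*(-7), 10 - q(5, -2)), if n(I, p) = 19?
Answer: 511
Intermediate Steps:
q(Y, d) = 1 + d*Y**2 (q(Y, d) = Y**2*d + 1 = d*Y**2 + 1 = 1 + d*Y**2)
492 + n(4*(-7), 10 - q(5, -2)) = 492 + 19 = 511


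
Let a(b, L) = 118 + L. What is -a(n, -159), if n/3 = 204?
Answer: 41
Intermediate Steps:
n = 612 (n = 3*204 = 612)
-a(n, -159) = -(118 - 159) = -1*(-41) = 41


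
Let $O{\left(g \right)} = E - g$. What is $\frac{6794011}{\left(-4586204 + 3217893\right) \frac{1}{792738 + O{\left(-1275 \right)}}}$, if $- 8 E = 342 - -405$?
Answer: $- \frac{6164455617561}{1563784} \approx -3.942 \cdot 10^{6}$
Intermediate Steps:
$E = - \frac{747}{8}$ ($E = - \frac{342 - -405}{8} = - \frac{342 + 405}{8} = \left(- \frac{1}{8}\right) 747 = - \frac{747}{8} \approx -93.375$)
$O{\left(g \right)} = - \frac{747}{8} - g$
$\frac{6794011}{\left(-4586204 + 3217893\right) \frac{1}{792738 + O{\left(-1275 \right)}}} = \frac{6794011}{\left(-4586204 + 3217893\right) \frac{1}{792738 - - \frac{9453}{8}}} = \frac{6794011}{\left(-1368311\right) \frac{1}{792738 + \left(- \frac{747}{8} + 1275\right)}} = \frac{6794011}{\left(-1368311\right) \frac{1}{792738 + \frac{9453}{8}}} = \frac{6794011}{\left(-1368311\right) \frac{1}{\frac{6351357}{8}}} = \frac{6794011}{\left(-1368311\right) \frac{8}{6351357}} = \frac{6794011}{- \frac{10946488}{6351357}} = 6794011 \left(- \frac{6351357}{10946488}\right) = - \frac{6164455617561}{1563784}$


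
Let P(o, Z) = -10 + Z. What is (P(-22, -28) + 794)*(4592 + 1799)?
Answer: 4831596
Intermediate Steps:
(P(-22, -28) + 794)*(4592 + 1799) = ((-10 - 28) + 794)*(4592 + 1799) = (-38 + 794)*6391 = 756*6391 = 4831596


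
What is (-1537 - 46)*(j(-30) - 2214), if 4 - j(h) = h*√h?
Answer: 3498430 - 47490*I*√30 ≈ 3.4984e+6 - 2.6011e+5*I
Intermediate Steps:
j(h) = 4 - h^(3/2) (j(h) = 4 - h*√h = 4 - h^(3/2))
(-1537 - 46)*(j(-30) - 2214) = (-1537 - 46)*((4 - (-30)^(3/2)) - 2214) = -1583*((4 - (-30)*I*√30) - 2214) = -1583*((4 + 30*I*√30) - 2214) = -1583*(-2210 + 30*I*√30) = 3498430 - 47490*I*√30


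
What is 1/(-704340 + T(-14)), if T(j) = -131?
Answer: -1/704471 ≈ -1.4195e-6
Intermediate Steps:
1/(-704340 + T(-14)) = 1/(-704340 - 131) = 1/(-704471) = -1/704471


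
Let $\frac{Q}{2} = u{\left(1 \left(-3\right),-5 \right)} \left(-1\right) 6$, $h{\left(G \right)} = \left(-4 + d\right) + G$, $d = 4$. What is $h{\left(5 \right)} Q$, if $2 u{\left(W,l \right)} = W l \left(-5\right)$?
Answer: $2250$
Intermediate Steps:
$h{\left(G \right)} = G$ ($h{\left(G \right)} = \left(-4 + 4\right) + G = 0 + G = G$)
$u{\left(W,l \right)} = - \frac{5 W l}{2}$ ($u{\left(W,l \right)} = \frac{W l \left(-5\right)}{2} = \frac{\left(-5\right) W l}{2} = - \frac{5 W l}{2}$)
$Q = 450$ ($Q = 2 \left(- \frac{5}{2}\right) 1 \left(-3\right) \left(-5\right) \left(-1\right) 6 = 2 \left(- \frac{5}{2}\right) \left(-3\right) \left(-5\right) \left(-1\right) 6 = 2 \left(- \frac{75}{2}\right) \left(-1\right) 6 = 2 \cdot \frac{75}{2} \cdot 6 = 2 \cdot 225 = 450$)
$h{\left(5 \right)} Q = 5 \cdot 450 = 2250$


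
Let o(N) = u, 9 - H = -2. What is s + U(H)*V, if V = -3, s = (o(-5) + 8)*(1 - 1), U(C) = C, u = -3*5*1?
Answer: -33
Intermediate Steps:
H = 11 (H = 9 - 1*(-2) = 9 + 2 = 11)
u = -15 (u = -15*1 = -15)
o(N) = -15
s = 0 (s = (-15 + 8)*(1 - 1) = -7*0 = 0)
s + U(H)*V = 0 + 11*(-3) = 0 - 33 = -33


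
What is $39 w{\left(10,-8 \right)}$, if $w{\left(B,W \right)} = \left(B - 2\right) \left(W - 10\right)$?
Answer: $-5616$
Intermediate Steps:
$w{\left(B,W \right)} = \left(-10 + W\right) \left(-2 + B\right)$ ($w{\left(B,W \right)} = \left(-2 + B\right) \left(-10 + W\right) = \left(-10 + W\right) \left(-2 + B\right)$)
$39 w{\left(10,-8 \right)} = 39 \left(20 - 100 - -16 + 10 \left(-8\right)\right) = 39 \left(20 - 100 + 16 - 80\right) = 39 \left(-144\right) = -5616$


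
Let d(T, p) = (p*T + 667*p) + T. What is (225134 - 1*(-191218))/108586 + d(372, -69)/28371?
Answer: 678012943/513448901 ≈ 1.3205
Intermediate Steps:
d(T, p) = T + 667*p + T*p (d(T, p) = (T*p + 667*p) + T = (667*p + T*p) + T = T + 667*p + T*p)
(225134 - 1*(-191218))/108586 + d(372, -69)/28371 = (225134 - 1*(-191218))/108586 + (372 + 667*(-69) + 372*(-69))/28371 = (225134 + 191218)*(1/108586) + (372 - 46023 - 25668)*(1/28371) = 416352*(1/108586) - 71319*1/28371 = 208176/54293 - 23773/9457 = 678012943/513448901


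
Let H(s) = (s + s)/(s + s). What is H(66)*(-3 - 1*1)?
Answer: -4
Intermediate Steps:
H(s) = 1 (H(s) = (2*s)/((2*s)) = (2*s)*(1/(2*s)) = 1)
H(66)*(-3 - 1*1) = 1*(-3 - 1*1) = 1*(-3 - 1) = 1*(-4) = -4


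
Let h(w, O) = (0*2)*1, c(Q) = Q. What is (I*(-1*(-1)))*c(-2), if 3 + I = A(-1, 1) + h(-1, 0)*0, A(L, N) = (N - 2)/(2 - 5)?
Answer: 16/3 ≈ 5.3333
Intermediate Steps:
h(w, O) = 0 (h(w, O) = 0*1 = 0)
A(L, N) = 2/3 - N/3 (A(L, N) = (-2 + N)/(-3) = (-2 + N)*(-1/3) = 2/3 - N/3)
I = -8/3 (I = -3 + ((2/3 - 1/3*1) + 0*0) = -3 + ((2/3 - 1/3) + 0) = -3 + (1/3 + 0) = -3 + 1/3 = -8/3 ≈ -2.6667)
(I*(-1*(-1)))*c(-2) = -(-8)*(-1)/3*(-2) = -8/3*1*(-2) = -8/3*(-2) = 16/3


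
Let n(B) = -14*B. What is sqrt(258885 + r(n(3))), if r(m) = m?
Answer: sqrt(258843) ≈ 508.77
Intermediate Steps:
sqrt(258885 + r(n(3))) = sqrt(258885 - 14*3) = sqrt(258885 - 42) = sqrt(258843)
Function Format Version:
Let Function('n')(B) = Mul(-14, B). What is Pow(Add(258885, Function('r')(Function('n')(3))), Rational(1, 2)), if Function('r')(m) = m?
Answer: Pow(258843, Rational(1, 2)) ≈ 508.77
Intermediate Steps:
Pow(Add(258885, Function('r')(Function('n')(3))), Rational(1, 2)) = Pow(Add(258885, Mul(-14, 3)), Rational(1, 2)) = Pow(Add(258885, -42), Rational(1, 2)) = Pow(258843, Rational(1, 2))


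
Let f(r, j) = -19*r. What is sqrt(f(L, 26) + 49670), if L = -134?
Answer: 2*sqrt(13054) ≈ 228.51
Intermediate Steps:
sqrt(f(L, 26) + 49670) = sqrt(-19*(-134) + 49670) = sqrt(2546 + 49670) = sqrt(52216) = 2*sqrt(13054)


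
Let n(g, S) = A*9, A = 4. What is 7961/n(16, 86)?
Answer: 7961/36 ≈ 221.14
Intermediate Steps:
n(g, S) = 36 (n(g, S) = 4*9 = 36)
7961/n(16, 86) = 7961/36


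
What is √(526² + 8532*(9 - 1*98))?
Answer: 4*I*√30167 ≈ 694.75*I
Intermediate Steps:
√(526² + 8532*(9 - 1*98)) = √(276676 + 8532*(9 - 98)) = √(276676 + 8532*(-89)) = √(276676 - 759348) = √(-482672) = 4*I*√30167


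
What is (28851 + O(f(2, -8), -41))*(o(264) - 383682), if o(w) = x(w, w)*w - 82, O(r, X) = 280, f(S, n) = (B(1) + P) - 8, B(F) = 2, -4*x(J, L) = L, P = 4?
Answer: -11687007628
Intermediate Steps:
x(J, L) = -L/4
f(S, n) = -2 (f(S, n) = (2 + 4) - 8 = 6 - 8 = -2)
o(w) = -82 - w**2/4 (o(w) = (-w/4)*w - 82 = -w**2/4 - 82 = -82 - w**2/4)
(28851 + O(f(2, -8), -41))*(o(264) - 383682) = (28851 + 280)*((-82 - 1/4*264**2) - 383682) = 29131*((-82 - 1/4*69696) - 383682) = 29131*((-82 - 17424) - 383682) = 29131*(-17506 - 383682) = 29131*(-401188) = -11687007628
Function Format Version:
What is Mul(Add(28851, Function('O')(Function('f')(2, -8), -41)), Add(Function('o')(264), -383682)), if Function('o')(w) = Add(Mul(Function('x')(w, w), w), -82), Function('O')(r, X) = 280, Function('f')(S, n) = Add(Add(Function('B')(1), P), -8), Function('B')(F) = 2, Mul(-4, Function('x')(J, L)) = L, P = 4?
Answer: -11687007628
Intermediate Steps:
Function('x')(J, L) = Mul(Rational(-1, 4), L)
Function('f')(S, n) = -2 (Function('f')(S, n) = Add(Add(2, 4), -8) = Add(6, -8) = -2)
Function('o')(w) = Add(-82, Mul(Rational(-1, 4), Pow(w, 2))) (Function('o')(w) = Add(Mul(Mul(Rational(-1, 4), w), w), -82) = Add(Mul(Rational(-1, 4), Pow(w, 2)), -82) = Add(-82, Mul(Rational(-1, 4), Pow(w, 2))))
Mul(Add(28851, Function('O')(Function('f')(2, -8), -41)), Add(Function('o')(264), -383682)) = Mul(Add(28851, 280), Add(Add(-82, Mul(Rational(-1, 4), Pow(264, 2))), -383682)) = Mul(29131, Add(Add(-82, Mul(Rational(-1, 4), 69696)), -383682)) = Mul(29131, Add(Add(-82, -17424), -383682)) = Mul(29131, Add(-17506, -383682)) = Mul(29131, -401188) = -11687007628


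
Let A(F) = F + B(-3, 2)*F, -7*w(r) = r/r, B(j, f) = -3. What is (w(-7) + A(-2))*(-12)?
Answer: -324/7 ≈ -46.286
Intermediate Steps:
w(r) = -⅐ (w(r) = -r/(7*r) = -⅐*1 = -⅐)
A(F) = -2*F (A(F) = F - 3*F = -2*F)
(w(-7) + A(-2))*(-12) = (-⅐ - 2*(-2))*(-12) = (-⅐ + 4)*(-12) = (27/7)*(-12) = -324/7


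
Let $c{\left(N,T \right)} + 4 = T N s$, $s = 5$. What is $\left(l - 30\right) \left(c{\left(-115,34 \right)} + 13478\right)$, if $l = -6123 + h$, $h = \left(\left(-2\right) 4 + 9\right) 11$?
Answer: $37318792$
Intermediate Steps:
$c{\left(N,T \right)} = -4 + 5 N T$ ($c{\left(N,T \right)} = -4 + T N 5 = -4 + N T 5 = -4 + 5 N T$)
$h = 11$ ($h = \left(-8 + 9\right) 11 = 1 \cdot 11 = 11$)
$l = -6112$ ($l = -6123 + 11 = -6112$)
$\left(l - 30\right) \left(c{\left(-115,34 \right)} + 13478\right) = \left(-6112 - 30\right) \left(\left(-4 + 5 \left(-115\right) 34\right) + 13478\right) = - 6142 \left(\left(-4 - 19550\right) + 13478\right) = - 6142 \left(-19554 + 13478\right) = \left(-6142\right) \left(-6076\right) = 37318792$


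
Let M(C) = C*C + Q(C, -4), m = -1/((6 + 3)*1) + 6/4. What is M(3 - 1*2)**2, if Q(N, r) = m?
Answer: 1849/324 ≈ 5.7068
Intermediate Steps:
m = 25/18 (m = -1/(9*1) + 6*(1/4) = -1/9 + 3/2 = 25/18 ≈ 1.3889)
Q(N, r) = 25/18
M(C) = 25/18 + C**2 (M(C) = C*C + 25/18 = C**2 + 25/18 = 25/18 + C**2)
M(3 - 1*2)**2 = (25/18 + (3 - 1*2)**2)**2 = (25/18 + (3 - 2)**2)**2 = (25/18 + 1**2)**2 = (25/18 + 1)**2 = (43/18)**2 = 1849/324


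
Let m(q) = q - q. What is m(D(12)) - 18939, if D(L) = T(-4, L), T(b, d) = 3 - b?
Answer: -18939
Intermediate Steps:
D(L) = 7 (D(L) = 3 - 1*(-4) = 3 + 4 = 7)
m(q) = 0
m(D(12)) - 18939 = 0 - 18939 = -18939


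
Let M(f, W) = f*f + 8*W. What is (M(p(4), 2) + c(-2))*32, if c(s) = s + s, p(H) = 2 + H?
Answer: 1536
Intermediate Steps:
M(f, W) = f**2 + 8*W
c(s) = 2*s
(M(p(4), 2) + c(-2))*32 = (((2 + 4)**2 + 8*2) + 2*(-2))*32 = ((6**2 + 16) - 4)*32 = ((36 + 16) - 4)*32 = (52 - 4)*32 = 48*32 = 1536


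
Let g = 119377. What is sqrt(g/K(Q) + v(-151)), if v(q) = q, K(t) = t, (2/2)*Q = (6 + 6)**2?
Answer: sqrt(97633)/12 ≈ 26.039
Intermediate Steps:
Q = 144 (Q = (6 + 6)**2 = 12**2 = 144)
sqrt(g/K(Q) + v(-151)) = sqrt(119377/144 - 151) = sqrt(97633/144) = sqrt(97633)/12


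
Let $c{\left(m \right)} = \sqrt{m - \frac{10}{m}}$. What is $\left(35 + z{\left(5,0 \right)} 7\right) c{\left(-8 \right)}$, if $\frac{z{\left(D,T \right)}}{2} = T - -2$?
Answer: $\frac{189 i \sqrt{3}}{2} \approx 163.68 i$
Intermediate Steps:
$z{\left(D,T \right)} = 4 + 2 T$ ($z{\left(D,T \right)} = 2 \left(T - -2\right) = 2 \left(T + 2\right) = 2 \left(2 + T\right) = 4 + 2 T$)
$\left(35 + z{\left(5,0 \right)} 7\right) c{\left(-8 \right)} = \left(35 + \left(4 + 2 \cdot 0\right) 7\right) \sqrt{-8 - \frac{10}{-8}} = \left(35 + \left(4 + 0\right) 7\right) \sqrt{-8 - - \frac{5}{4}} = \left(35 + 4 \cdot 7\right) \sqrt{-8 + \frac{5}{4}} = \left(35 + 28\right) \sqrt{- \frac{27}{4}} = 63 \frac{3 i \sqrt{3}}{2} = \frac{189 i \sqrt{3}}{2}$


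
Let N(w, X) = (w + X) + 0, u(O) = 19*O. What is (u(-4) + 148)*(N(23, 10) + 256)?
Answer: 20808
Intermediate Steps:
N(w, X) = X + w (N(w, X) = (X + w) + 0 = X + w)
(u(-4) + 148)*(N(23, 10) + 256) = (19*(-4) + 148)*((10 + 23) + 256) = (-76 + 148)*(33 + 256) = 72*289 = 20808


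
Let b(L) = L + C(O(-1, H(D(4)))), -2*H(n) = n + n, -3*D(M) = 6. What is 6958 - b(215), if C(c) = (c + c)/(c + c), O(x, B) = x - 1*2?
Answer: 6742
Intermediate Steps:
D(M) = -2 (D(M) = -⅓*6 = -2)
H(n) = -n (H(n) = -(n + n)/2 = -n)
O(x, B) = -2 + x (O(x, B) = x - 2 = -2 + x)
C(c) = 1 (C(c) = (2*c)/((2*c)) = (2*c)*(1/(2*c)) = 1)
b(L) = 1 + L (b(L) = L + 1 = 1 + L)
6958 - b(215) = 6958 - (1 + 215) = 6958 - 1*216 = 6958 - 216 = 6742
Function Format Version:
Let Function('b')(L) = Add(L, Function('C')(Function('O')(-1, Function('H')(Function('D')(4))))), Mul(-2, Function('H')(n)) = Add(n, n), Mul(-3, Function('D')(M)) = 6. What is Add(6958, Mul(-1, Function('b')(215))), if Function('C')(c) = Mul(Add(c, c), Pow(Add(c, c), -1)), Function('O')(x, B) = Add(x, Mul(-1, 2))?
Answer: 6742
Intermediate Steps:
Function('D')(M) = -2 (Function('D')(M) = Mul(Rational(-1, 3), 6) = -2)
Function('H')(n) = Mul(-1, n) (Function('H')(n) = Mul(Rational(-1, 2), Add(n, n)) = Mul(Rational(-1, 2), Mul(2, n)) = Mul(-1, n))
Function('O')(x, B) = Add(-2, x) (Function('O')(x, B) = Add(x, -2) = Add(-2, x))
Function('C')(c) = 1 (Function('C')(c) = Mul(Mul(2, c), Pow(Mul(2, c), -1)) = Mul(Mul(2, c), Mul(Rational(1, 2), Pow(c, -1))) = 1)
Function('b')(L) = Add(1, L) (Function('b')(L) = Add(L, 1) = Add(1, L))
Add(6958, Mul(-1, Function('b')(215))) = Add(6958, Mul(-1, Add(1, 215))) = Add(6958, Mul(-1, 216)) = Add(6958, -216) = 6742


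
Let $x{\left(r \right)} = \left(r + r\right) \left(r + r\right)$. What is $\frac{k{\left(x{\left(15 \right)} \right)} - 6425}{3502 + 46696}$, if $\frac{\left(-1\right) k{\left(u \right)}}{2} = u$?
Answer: $- \frac{8225}{50198} \approx -0.16385$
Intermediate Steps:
$x{\left(r \right)} = 4 r^{2}$ ($x{\left(r \right)} = 2 r 2 r = 4 r^{2}$)
$k{\left(u \right)} = - 2 u$
$\frac{k{\left(x{\left(15 \right)} \right)} - 6425}{3502 + 46696} = \frac{- 2 \cdot 4 \cdot 15^{2} - 6425}{3502 + 46696} = \frac{- 2 \cdot 4 \cdot 225 - 6425}{50198} = \left(\left(-2\right) 900 - 6425\right) \frac{1}{50198} = \left(-1800 - 6425\right) \frac{1}{50198} = \left(-8225\right) \frac{1}{50198} = - \frac{8225}{50198}$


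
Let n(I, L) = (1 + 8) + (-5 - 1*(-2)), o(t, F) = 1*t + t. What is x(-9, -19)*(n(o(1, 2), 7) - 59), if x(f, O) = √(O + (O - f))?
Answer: -53*I*√29 ≈ -285.41*I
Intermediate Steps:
o(t, F) = 2*t (o(t, F) = t + t = 2*t)
x(f, O) = √(-f + 2*O)
n(I, L) = 6 (n(I, L) = 9 + (-5 + 2) = 9 - 3 = 6)
x(-9, -19)*(n(o(1, 2), 7) - 59) = √(-1*(-9) + 2*(-19))*(6 - 59) = √(9 - 38)*(-53) = √(-29)*(-53) = (I*√29)*(-53) = -53*I*√29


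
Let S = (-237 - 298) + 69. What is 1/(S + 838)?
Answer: 1/372 ≈ 0.0026882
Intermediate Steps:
S = -466 (S = -535 + 69 = -466)
1/(S + 838) = 1/(-466 + 838) = 1/372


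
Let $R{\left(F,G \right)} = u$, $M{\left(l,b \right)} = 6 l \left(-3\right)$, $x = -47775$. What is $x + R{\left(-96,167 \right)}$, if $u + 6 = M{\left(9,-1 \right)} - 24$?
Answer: $-47967$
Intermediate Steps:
$M{\left(l,b \right)} = - 18 l$
$u = -192$ ($u = -6 - 186 = -192$)
$R{\left(F,G \right)} = -192$
$x + R{\left(-96,167 \right)} = -47775 - 192 = -47967$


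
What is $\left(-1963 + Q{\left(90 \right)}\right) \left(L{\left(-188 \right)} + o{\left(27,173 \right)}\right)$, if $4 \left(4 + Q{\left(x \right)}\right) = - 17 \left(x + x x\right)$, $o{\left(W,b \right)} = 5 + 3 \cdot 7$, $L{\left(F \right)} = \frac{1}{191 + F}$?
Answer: $- \frac{5810371}{6} \approx -9.684 \cdot 10^{5}$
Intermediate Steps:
$o{\left(W,b \right)} = 26$ ($o{\left(W,b \right)} = 5 + 21 = 26$)
$Q{\left(x \right)} = -4 - \frac{17 x}{4} - \frac{17 x^{2}}{4}$ ($Q{\left(x \right)} = -4 + \frac{\left(-17\right) \left(x + x x\right)}{4} = -4 + \frac{\left(-17\right) \left(x + x^{2}\right)}{4} = -4 + \frac{- 17 x - 17 x^{2}}{4} = -4 - \left(\frac{17 x}{4} + \frac{17 x^{2}}{4}\right) = -4 - \frac{17 x}{4} - \frac{17 x^{2}}{4}$)
$\left(-1963 + Q{\left(90 \right)}\right) \left(L{\left(-188 \right)} + o{\left(27,173 \right)}\right) = \left(-1963 - \left(\frac{773}{2} + 34425\right)\right) \left(\frac{1}{191 - 188} + 26\right) = \left(-1963 - \frac{69623}{2}\right) \left(\frac{1}{3} + 26\right) = \left(-1963 - \frac{69623}{2}\right) \frac{79}{3} = \left(- \frac{73549}{2}\right) \frac{79}{3} = - \frac{5810371}{6}$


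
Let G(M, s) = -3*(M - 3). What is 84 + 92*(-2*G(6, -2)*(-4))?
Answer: -6540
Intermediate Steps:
G(M, s) = 9 - 3*M (G(M, s) = -3*(-3 + M) = 9 - 3*M)
84 + 92*(-2*G(6, -2)*(-4)) = 84 + 92*(-2*(9 - 3*6)*(-4)) = 84 + 92*(-2*(9 - 18)*(-4)) = 84 + 92*(-2*(-9)*(-4)) = 84 + 92*(18*(-4)) = 84 + 92*(-72) = 84 - 6624 = -6540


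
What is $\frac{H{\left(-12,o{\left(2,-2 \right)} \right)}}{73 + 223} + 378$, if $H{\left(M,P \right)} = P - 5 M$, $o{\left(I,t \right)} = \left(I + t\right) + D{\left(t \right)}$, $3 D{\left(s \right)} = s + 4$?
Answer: $\frac{167923}{444} \approx 378.21$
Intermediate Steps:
$D{\left(s \right)} = \frac{4}{3} + \frac{s}{3}$ ($D{\left(s \right)} = \frac{s + 4}{3} = \frac{4 + s}{3} = \frac{4}{3} + \frac{s}{3}$)
$o{\left(I,t \right)} = \frac{4}{3} + I + \frac{4 t}{3}$ ($o{\left(I,t \right)} = \left(I + t\right) + \left(\frac{4}{3} + \frac{t}{3}\right) = \frac{4}{3} + I + \frac{4 t}{3}$)
$\frac{H{\left(-12,o{\left(2,-2 \right)} \right)}}{73 + 223} + 378 = \frac{\left(\frac{4}{3} + 2 + \frac{4}{3} \left(-2\right)\right) - -60}{73 + 223} + 378 = \frac{\left(\frac{4}{3} + 2 - \frac{8}{3}\right) + 60}{296} + 378 = \frac{\frac{2}{3} + 60}{296} + 378 = \frac{1}{296} \cdot \frac{182}{3} + 378 = \frac{91}{444} + 378 = \frac{167923}{444}$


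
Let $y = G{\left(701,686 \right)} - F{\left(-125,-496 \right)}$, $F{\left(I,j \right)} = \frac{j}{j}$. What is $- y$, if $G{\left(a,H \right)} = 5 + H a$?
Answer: $-480890$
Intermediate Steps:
$F{\left(I,j \right)} = 1$
$y = 480890$ ($y = \left(5 + 686 \cdot 701\right) - 1 = \left(5 + 480886\right) - 1 = 480891 - 1 = 480890$)
$- y = \left(-1\right) 480890 = -480890$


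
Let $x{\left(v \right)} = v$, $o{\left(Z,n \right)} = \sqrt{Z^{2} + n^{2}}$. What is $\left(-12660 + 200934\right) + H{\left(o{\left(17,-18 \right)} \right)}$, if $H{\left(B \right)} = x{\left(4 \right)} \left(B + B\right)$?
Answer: $188274 + 8 \sqrt{613} \approx 1.8847 \cdot 10^{5}$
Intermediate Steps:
$H{\left(B \right)} = 8 B$ ($H{\left(B \right)} = 4 \left(B + B\right) = 4 \cdot 2 B = 8 B$)
$\left(-12660 + 200934\right) + H{\left(o{\left(17,-18 \right)} \right)} = \left(-12660 + 200934\right) + 8 \sqrt{17^{2} + \left(-18\right)^{2}} = 188274 + 8 \sqrt{289 + 324} = 188274 + 8 \sqrt{613}$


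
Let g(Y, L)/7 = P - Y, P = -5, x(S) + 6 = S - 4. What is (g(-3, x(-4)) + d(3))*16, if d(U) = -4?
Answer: -288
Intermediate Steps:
x(S) = -10 + S (x(S) = -6 + (S - 4) = -6 + (-4 + S) = -10 + S)
g(Y, L) = -35 - 7*Y (g(Y, L) = 7*(-5 - Y) = -35 - 7*Y)
(g(-3, x(-4)) + d(3))*16 = ((-35 - 7*(-3)) - 4)*16 = ((-35 + 21) - 4)*16 = (-14 - 4)*16 = -18*16 = -288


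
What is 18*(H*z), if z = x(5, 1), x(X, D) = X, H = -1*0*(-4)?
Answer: 0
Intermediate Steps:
H = 0 (H = 0*(-4) = 0)
z = 5
18*(H*z) = 18*(0*5) = 18*0 = 0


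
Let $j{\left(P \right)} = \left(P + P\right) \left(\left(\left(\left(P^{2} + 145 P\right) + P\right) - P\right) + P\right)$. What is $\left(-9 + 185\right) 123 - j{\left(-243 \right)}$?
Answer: $11477154$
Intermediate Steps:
$j{\left(P \right)} = 2 P \left(P^{2} + 146 P\right)$ ($j{\left(P \right)} = 2 P \left(\left(\left(P^{2} + 146 P\right) - P\right) + P\right) = 2 P \left(\left(P^{2} + 145 P\right) + P\right) = 2 P \left(P^{2} + 146 P\right)$)
$\left(-9 + 185\right) 123 - j{\left(-243 \right)} = \left(-9 + 185\right) 123 - 2 \left(-243\right)^{2} \left(146 - 243\right) = 176 \cdot 123 - 2 \cdot 59049 \left(-97\right) = 21648 - -11455506 = 21648 + 11455506 = 11477154$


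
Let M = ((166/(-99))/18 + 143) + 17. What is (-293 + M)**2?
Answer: 14062639396/793881 ≈ 17714.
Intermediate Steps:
M = 142477/891 (M = ((166*(-1/99))*(1/18) + 143) + 17 = (-166/99*1/18 + 143) + 17 = (-83/891 + 143) + 17 = 127330/891 + 17 = 142477/891 ≈ 159.91)
(-293 + M)**2 = (-293 + 142477/891)**2 = (-118586/891)**2 = 14062639396/793881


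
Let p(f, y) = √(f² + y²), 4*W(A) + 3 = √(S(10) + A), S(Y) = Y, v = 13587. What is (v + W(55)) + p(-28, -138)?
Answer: 54345/4 + 2*√4957 + √65/4 ≈ 13729.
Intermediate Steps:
W(A) = -¾ + √(10 + A)/4
(v + W(55)) + p(-28, -138) = (13587 + (-¾ + √(10 + 55)/4)) + √((-28)² + (-138)²) = (13587 + (-¾ + √65/4)) + √(784 + 19044) = (54345/4 + √65/4) + √19828 = (54345/4 + √65/4) + 2*√4957 = 54345/4 + 2*√4957 + √65/4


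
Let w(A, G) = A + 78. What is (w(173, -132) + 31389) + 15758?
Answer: 47398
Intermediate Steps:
w(A, G) = 78 + A
(w(173, -132) + 31389) + 15758 = ((78 + 173) + 31389) + 15758 = (251 + 31389) + 15758 = 31640 + 15758 = 47398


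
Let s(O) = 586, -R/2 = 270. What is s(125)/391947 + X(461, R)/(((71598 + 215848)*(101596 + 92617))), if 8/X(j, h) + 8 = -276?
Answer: 1161343076816447/776766100823546763 ≈ 0.0014951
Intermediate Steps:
R = -540 (R = -2*270 = -540)
X(j, h) = -2/71 (X(j, h) = 8/(-8 - 276) = 8/(-284) = 8*(-1/284) = -2/71)
s(125)/391947 + X(461, R)/(((71598 + 215848)*(101596 + 92617))) = 586/391947 - 2*1/((71598 + 215848)*(101596 + 92617))/71 = 586*(1/391947) - 2/(71*(287446*194213)) = 586/391947 - 2/71/55825749998 = 586/391947 - 2/71*1/55825749998 = 586/391947 - 1/1981814124929 = 1161343076816447/776766100823546763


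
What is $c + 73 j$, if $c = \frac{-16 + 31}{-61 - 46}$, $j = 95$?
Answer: $\frac{742030}{107} \approx 6934.9$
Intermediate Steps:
$c = - \frac{15}{107}$ ($c = \frac{15}{-107} = 15 \left(- \frac{1}{107}\right) = - \frac{15}{107} \approx -0.14019$)
$c + 73 j = - \frac{15}{107} + 73 \cdot 95 = - \frac{15}{107} + 6935 = \frac{742030}{107}$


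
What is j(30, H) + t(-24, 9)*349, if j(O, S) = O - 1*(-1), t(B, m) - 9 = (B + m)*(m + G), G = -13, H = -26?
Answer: 24112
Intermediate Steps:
t(B, m) = 9 + (-13 + m)*(B + m) (t(B, m) = 9 + (B + m)*(m - 13) = 9 + (B + m)*(-13 + m) = 9 + (-13 + m)*(B + m))
j(O, S) = 1 + O (j(O, S) = O + 1 = 1 + O)
j(30, H) + t(-24, 9)*349 = (1 + 30) + (9 + 9**2 - 13*(-24) - 13*9 - 24*9)*349 = 31 + (9 + 81 + 312 - 117 - 216)*349 = 31 + 69*349 = 31 + 24081 = 24112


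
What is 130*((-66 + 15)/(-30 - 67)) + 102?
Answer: 16524/97 ≈ 170.35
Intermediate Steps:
130*((-66 + 15)/(-30 - 67)) + 102 = 130*(-51/(-97)) + 102 = 130*(-51*(-1/97)) + 102 = 130*(51/97) + 102 = 6630/97 + 102 = 16524/97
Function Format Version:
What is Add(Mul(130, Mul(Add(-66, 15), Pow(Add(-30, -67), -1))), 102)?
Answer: Rational(16524, 97) ≈ 170.35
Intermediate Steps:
Add(Mul(130, Mul(Add(-66, 15), Pow(Add(-30, -67), -1))), 102) = Add(Mul(130, Mul(-51, Pow(-97, -1))), 102) = Add(Mul(130, Mul(-51, Rational(-1, 97))), 102) = Add(Mul(130, Rational(51, 97)), 102) = Add(Rational(6630, 97), 102) = Rational(16524, 97)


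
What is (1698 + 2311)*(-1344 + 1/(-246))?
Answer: -1325475625/246 ≈ -5.3881e+6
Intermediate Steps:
(1698 + 2311)*(-1344 + 1/(-246)) = 4009*(-1344 - 1/246) = 4009*(-330625/246) = -1325475625/246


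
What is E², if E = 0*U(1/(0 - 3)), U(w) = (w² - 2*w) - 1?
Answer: 0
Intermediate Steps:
U(w) = -1 + w² - 2*w
E = 0 (E = 0*(-1 + (1/(0 - 3))² - 2/(0 - 3)) = 0*(-1 + (1/(-3))² - 2/(-3)) = 0*(-1 + (-⅓)² - 2*(-⅓)) = 0*(-1 + ⅑ + ⅔) = 0*(-2/9) = 0)
E² = 0² = 0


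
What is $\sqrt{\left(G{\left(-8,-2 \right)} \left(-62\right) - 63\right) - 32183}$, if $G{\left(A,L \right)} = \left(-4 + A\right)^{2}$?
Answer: $i \sqrt{41174} \approx 202.91 i$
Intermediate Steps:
$\sqrt{\left(G{\left(-8,-2 \right)} \left(-62\right) - 63\right) - 32183} = \sqrt{\left(\left(-4 - 8\right)^{2} \left(-62\right) - 63\right) - 32183} = \sqrt{\left(\left(-12\right)^{2} \left(-62\right) - 63\right) - 32183} = \sqrt{\left(144 \left(-62\right) - 63\right) - 32183} = \sqrt{\left(-8928 - 63\right) - 32183} = \sqrt{-8991 - 32183} = \sqrt{-41174} = i \sqrt{41174}$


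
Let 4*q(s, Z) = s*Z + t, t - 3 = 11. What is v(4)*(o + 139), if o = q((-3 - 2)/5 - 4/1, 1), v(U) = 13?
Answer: 7345/4 ≈ 1836.3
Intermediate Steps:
t = 14 (t = 3 + 11 = 14)
q(s, Z) = 7/2 + Z*s/4 (q(s, Z) = (s*Z + 14)/4 = (Z*s + 14)/4 = (14 + Z*s)/4 = 7/2 + Z*s/4)
o = 9/4 (o = 7/2 + (¼)*1*((-3 - 2)/5 - 4/1) = 7/2 + (¼)*1*(-5*⅕ - 4*1) = 7/2 + (¼)*1*(-1 - 4) = 7/2 + (¼)*1*(-5) = 7/2 - 5/4 = 9/4 ≈ 2.2500)
v(4)*(o + 139) = 13*(9/4 + 139) = 13*(565/4) = 7345/4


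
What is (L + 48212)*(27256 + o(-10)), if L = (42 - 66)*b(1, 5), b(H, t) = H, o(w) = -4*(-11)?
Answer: 1315532400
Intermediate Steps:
o(w) = 44
L = -24 (L = (42 - 66)*1 = -24*1 = -24)
(L + 48212)*(27256 + o(-10)) = (-24 + 48212)*(27256 + 44) = 48188*27300 = 1315532400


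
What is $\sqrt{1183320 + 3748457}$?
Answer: $\sqrt{4931777} \approx 2220.8$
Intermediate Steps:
$\sqrt{1183320 + 3748457} = \sqrt{4931777}$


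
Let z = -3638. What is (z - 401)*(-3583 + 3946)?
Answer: -1466157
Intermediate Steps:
(z - 401)*(-3583 + 3946) = (-3638 - 401)*(-3583 + 3946) = -4039*363 = -1466157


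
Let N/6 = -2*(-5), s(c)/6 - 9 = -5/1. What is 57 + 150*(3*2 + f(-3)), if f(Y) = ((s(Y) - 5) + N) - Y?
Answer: 13257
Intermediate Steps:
s(c) = 24 (s(c) = 54 + 6*(-5/1) = 54 + 6*(-5*1) = 54 + 6*(-5) = 54 - 30 = 24)
N = 60 (N = 6*(-2*(-5)) = 6*10 = 60)
f(Y) = 79 - Y (f(Y) = ((24 - 5) + 60) - Y = (19 + 60) - Y = 79 - Y)
57 + 150*(3*2 + f(-3)) = 57 + 150*(3*2 + (79 - 1*(-3))) = 57 + 150*(6 + (79 + 3)) = 57 + 150*(6 + 82) = 57 + 150*88 = 57 + 13200 = 13257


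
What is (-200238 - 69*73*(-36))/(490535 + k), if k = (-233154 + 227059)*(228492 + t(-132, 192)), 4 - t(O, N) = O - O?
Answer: 6302/464064195 ≈ 1.3580e-5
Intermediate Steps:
t(O, N) = 4 (t(O, N) = 4 - (O - O) = 4 - 1*0 = 4 + 0 = 4)
k = -1392683120 (k = (-233154 + 227059)*(228492 + 4) = -6095*228496 = -1392683120)
(-200238 - 69*73*(-36))/(490535 + k) = (-200238 - 69*73*(-36))/(490535 - 1392683120) = (-200238 - 5037*(-36))/(-1392192585) = (-200238 + 181332)*(-1/1392192585) = -18906*(-1/1392192585) = 6302/464064195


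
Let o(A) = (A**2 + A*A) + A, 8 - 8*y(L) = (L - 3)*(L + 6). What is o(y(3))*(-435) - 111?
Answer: -1416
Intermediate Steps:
y(L) = 1 - (-3 + L)*(6 + L)/8 (y(L) = 1 - (L - 3)*(L + 6)/8 = 1 - (-3 + L)*(6 + L)/8)
o(A) = A + 2*A**2 (o(A) = (A**2 + A**2) + A = 2*A**2 + A = A + 2*A**2)
o(y(3))*(-435) - 111 = ((13/4 - 3/8*3 - 1/8*3**2)*(1 + 2*(13/4 - 3/8*3 - 1/8*3**2)))*(-435) - 111 = ((13/4 - 9/8 - 1/8*9)*(1 + 2*(13/4 - 9/8 - 1/8*9)))*(-435) - 111 = ((13/4 - 9/8 - 9/8)*(1 + 2*(13/4 - 9/8 - 9/8)))*(-435) - 111 = (1*(1 + 2*1))*(-435) - 111 = (1*(1 + 2))*(-435) - 111 = (1*3)*(-435) - 111 = 3*(-435) - 111 = -1305 - 111 = -1416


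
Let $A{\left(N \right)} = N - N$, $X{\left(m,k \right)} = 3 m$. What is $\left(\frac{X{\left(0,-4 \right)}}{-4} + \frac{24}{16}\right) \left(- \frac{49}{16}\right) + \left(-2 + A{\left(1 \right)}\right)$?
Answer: $- \frac{211}{32} \approx -6.5938$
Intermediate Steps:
$A{\left(N \right)} = 0$
$\left(\frac{X{\left(0,-4 \right)}}{-4} + \frac{24}{16}\right) \left(- \frac{49}{16}\right) + \left(-2 + A{\left(1 \right)}\right) = \left(\frac{3 \cdot 0}{-4} + \frac{24}{16}\right) \left(- \frac{49}{16}\right) + \left(-2 + 0\right) = \left(0 \left(- \frac{1}{4}\right) + 24 \cdot \frac{1}{16}\right) \left(\left(-49\right) \frac{1}{16}\right) - 2 = \left(0 + \frac{3}{2}\right) \left(- \frac{49}{16}\right) - 2 = \frac{3}{2} \left(- \frac{49}{16}\right) - 2 = - \frac{147}{32} - 2 = - \frac{211}{32}$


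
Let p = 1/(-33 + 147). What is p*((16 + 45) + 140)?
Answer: 67/38 ≈ 1.7632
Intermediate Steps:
p = 1/114 ≈ 0.0087719
p*((16 + 45) + 140) = ((16 + 45) + 140)/114 = (61 + 140)/114 = (1/114)*201 = 67/38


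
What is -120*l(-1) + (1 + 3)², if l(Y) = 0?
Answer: 16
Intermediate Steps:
-120*l(-1) + (1 + 3)² = -120*0 + (1 + 3)² = 0 + 4² = 0 + 16 = 16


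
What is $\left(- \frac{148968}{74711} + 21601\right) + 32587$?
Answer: $\frac{4048290700}{74711} \approx 54186.0$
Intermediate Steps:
$\left(- \frac{148968}{74711} + 21601\right) + 32587 = \frac{1613683343}{74711} + 32587 = \frac{4048290700}{74711}$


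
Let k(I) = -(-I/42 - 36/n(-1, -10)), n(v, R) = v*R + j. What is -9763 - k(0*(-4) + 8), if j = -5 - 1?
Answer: -205216/21 ≈ -9772.2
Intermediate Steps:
j = -6
n(v, R) = -6 + R*v (n(v, R) = v*R - 6 = R*v - 6 = -6 + R*v)
k(I) = 9 + I/42 (k(I) = -(-I/42 - 36/(-6 - 10*(-1))) = -(-I*(1/42) - 36/(-6 + 10)) = -(-I/42 - 36/4) = -(-I/42 - 36*1/4) = -(-I/42 - 9) = -(-9 - I/42) = 9 + I/42)
-9763 - k(0*(-4) + 8) = -9763 - (9 + (0*(-4) + 8)/42) = -9763 - (9 + (0 + 8)/42) = -9763 - (9 + (1/42)*8) = -9763 - (9 + 4/21) = -9763 - 1*193/21 = -9763 - 193/21 = -205216/21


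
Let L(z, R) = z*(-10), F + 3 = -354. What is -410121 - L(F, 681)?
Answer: -413691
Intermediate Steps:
F = -357 (F = -3 - 354 = -357)
L(z, R) = -10*z
-410121 - L(F, 681) = -410121 - (-10)*(-357) = -410121 - 1*3570 = -410121 - 3570 = -413691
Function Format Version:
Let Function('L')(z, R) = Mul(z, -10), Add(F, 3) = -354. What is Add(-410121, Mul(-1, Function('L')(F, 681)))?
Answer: -413691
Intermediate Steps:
F = -357 (F = Add(-3, -354) = -357)
Function('L')(z, R) = Mul(-10, z)
Add(-410121, Mul(-1, Function('L')(F, 681))) = Add(-410121, Mul(-1, Mul(-10, -357))) = Add(-410121, Mul(-1, 3570)) = Add(-410121, -3570) = -413691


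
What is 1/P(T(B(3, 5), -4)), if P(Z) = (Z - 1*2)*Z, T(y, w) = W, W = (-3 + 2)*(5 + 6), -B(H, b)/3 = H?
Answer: 1/143 ≈ 0.0069930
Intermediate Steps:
B(H, b) = -3*H
W = -11 (W = -1*11 = -11)
T(y, w) = -11
P(Z) = Z*(-2 + Z) (P(Z) = (Z - 2)*Z = (-2 + Z)*Z = Z*(-2 + Z))
1/P(T(B(3, 5), -4)) = 1/(-11*(-2 - 11)) = 1/(-11*(-13)) = 1/143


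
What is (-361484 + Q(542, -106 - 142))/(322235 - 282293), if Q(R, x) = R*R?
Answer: -33860/19971 ≈ -1.6955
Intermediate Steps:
Q(R, x) = R²
(-361484 + Q(542, -106 - 142))/(322235 - 282293) = (-361484 + 542²)/(322235 - 282293) = (-361484 + 293764)/39942 = -67720*1/39942 = -33860/19971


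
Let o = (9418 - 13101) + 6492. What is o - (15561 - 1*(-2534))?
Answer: -15286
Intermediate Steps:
o = 2809 (o = -3683 + 6492 = 2809)
o - (15561 - 1*(-2534)) = 2809 - (15561 - 1*(-2534)) = 2809 - (15561 + 2534) = 2809 - 1*18095 = 2809 - 18095 = -15286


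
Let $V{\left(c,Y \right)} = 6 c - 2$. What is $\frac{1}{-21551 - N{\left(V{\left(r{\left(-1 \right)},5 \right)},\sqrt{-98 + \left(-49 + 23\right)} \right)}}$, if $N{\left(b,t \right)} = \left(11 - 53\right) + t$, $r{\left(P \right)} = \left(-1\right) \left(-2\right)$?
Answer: $\frac{i}{- 21509 i + 2 \sqrt{31}} \approx -4.6492 \cdot 10^{-5} + 2.407 \cdot 10^{-8} i$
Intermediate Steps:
$r{\left(P \right)} = 2$
$V{\left(c,Y \right)} = -2 + 6 c$
$N{\left(b,t \right)} = -42 + t$
$\frac{1}{-21551 - N{\left(V{\left(r{\left(-1 \right)},5 \right)},\sqrt{-98 + \left(-49 + 23\right)} \right)}} = \frac{1}{-21551 - \left(-42 + \sqrt{-98 + \left(-49 + 23\right)}\right)} = \frac{1}{-21551 - \left(-42 + \sqrt{-98 - 26}\right)} = \frac{1}{-21551 - \left(-42 + \sqrt{-124}\right)} = \frac{1}{-21551 - \left(-42 + 2 i \sqrt{31}\right)} = \frac{1}{-21551 + \left(42 - 2 i \sqrt{31}\right)} = \frac{1}{-21509 - 2 i \sqrt{31}}$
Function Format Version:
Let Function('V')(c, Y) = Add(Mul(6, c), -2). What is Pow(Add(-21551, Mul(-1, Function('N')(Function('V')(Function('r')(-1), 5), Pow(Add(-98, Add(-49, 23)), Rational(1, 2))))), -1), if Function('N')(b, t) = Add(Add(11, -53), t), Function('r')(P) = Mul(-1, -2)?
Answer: Mul(I, Pow(Add(Mul(-21509, I), Mul(2, Pow(31, Rational(1, 2)))), -1)) ≈ Add(-4.6492e-5, Mul(2.4070e-8, I))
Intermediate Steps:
Function('r')(P) = 2
Function('V')(c, Y) = Add(-2, Mul(6, c))
Function('N')(b, t) = Add(-42, t)
Pow(Add(-21551, Mul(-1, Function('N')(Function('V')(Function('r')(-1), 5), Pow(Add(-98, Add(-49, 23)), Rational(1, 2))))), -1) = Pow(Add(-21551, Mul(-1, Add(-42, Pow(Add(-98, Add(-49, 23)), Rational(1, 2))))), -1) = Pow(Add(-21551, Mul(-1, Add(-42, Pow(Add(-98, -26), Rational(1, 2))))), -1) = Pow(Add(-21551, Mul(-1, Add(-42, Pow(-124, Rational(1, 2))))), -1) = Pow(Add(-21551, Mul(-1, Add(-42, Mul(2, I, Pow(31, Rational(1, 2)))))), -1) = Pow(Add(-21551, Add(42, Mul(-2, I, Pow(31, Rational(1, 2))))), -1) = Pow(Add(-21509, Mul(-2, I, Pow(31, Rational(1, 2)))), -1)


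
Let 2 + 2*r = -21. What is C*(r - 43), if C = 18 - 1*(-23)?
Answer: -4469/2 ≈ -2234.5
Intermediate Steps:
r = -23/2 (r = -1 + (1/2)*(-21) = -1 - 21/2 = -23/2 ≈ -11.500)
C = 41 (C = 18 + 23 = 41)
C*(r - 43) = 41*(-23/2 - 43) = 41*(-109/2) = -4469/2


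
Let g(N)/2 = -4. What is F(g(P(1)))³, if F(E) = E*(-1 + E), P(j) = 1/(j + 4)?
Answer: 373248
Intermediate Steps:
P(j) = 1/(4 + j)
g(N) = -8 (g(N) = 2*(-4) = -8)
F(g(P(1)))³ = (-8*(-1 - 8))³ = (-8*(-9))³ = 72³ = 373248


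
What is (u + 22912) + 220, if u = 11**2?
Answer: 23253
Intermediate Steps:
u = 121
(u + 22912) + 220 = (121 + 22912) + 220 = 23033 + 220 = 23253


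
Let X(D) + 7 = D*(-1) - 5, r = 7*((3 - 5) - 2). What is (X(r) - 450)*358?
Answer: -155372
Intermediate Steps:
r = -28 (r = 7*(-2 - 2) = 7*(-4) = -28)
X(D) = -12 - D (X(D) = -7 + (D*(-1) - 5) = -7 + (-D - 5) = -7 + (-5 - D) = -12 - D)
(X(r) - 450)*358 = ((-12 - 1*(-28)) - 450)*358 = ((-12 + 28) - 450)*358 = (16 - 450)*358 = -434*358 = -155372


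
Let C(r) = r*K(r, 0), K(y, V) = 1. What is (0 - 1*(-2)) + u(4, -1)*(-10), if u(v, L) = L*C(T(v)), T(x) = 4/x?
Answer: 12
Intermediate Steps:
C(r) = r (C(r) = r*1 = r)
u(v, L) = 4*L/v (u(v, L) = L*(4/v) = 4*L/v)
(0 - 1*(-2)) + u(4, -1)*(-10) = (0 - 1*(-2)) + (4*(-1)/4)*(-10) = (0 + 2) + (4*(-1)*(¼))*(-10) = 2 - 1*(-10) = 2 + 10 = 12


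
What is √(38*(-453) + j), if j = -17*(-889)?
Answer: I*√2101 ≈ 45.837*I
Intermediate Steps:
j = 15113
√(38*(-453) + j) = √(38*(-453) + 15113) = √(-17214 + 15113) = √(-2101) = I*√2101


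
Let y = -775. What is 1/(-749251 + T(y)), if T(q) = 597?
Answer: -1/748654 ≈ -1.3357e-6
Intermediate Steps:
1/(-749251 + T(y)) = 1/(-749251 + 597) = 1/(-748654) = -1/748654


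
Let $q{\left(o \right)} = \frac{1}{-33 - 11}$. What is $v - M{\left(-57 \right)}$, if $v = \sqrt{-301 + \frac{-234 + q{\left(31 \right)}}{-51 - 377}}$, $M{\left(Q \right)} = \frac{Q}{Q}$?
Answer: $-1 + \frac{i \sqrt{6659624895}}{4708} \approx -1.0 + 17.334 i$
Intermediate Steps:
$q{\left(o \right)} = - \frac{1}{44}$ ($q{\left(o \right)} = \frac{1}{-44} = - \frac{1}{44}$)
$M{\left(Q \right)} = 1$
$v = \frac{i \sqrt{6659624895}}{4708}$ ($v = \sqrt{-301 + \frac{-234 - \frac{1}{44}}{-51 - 377}} = \sqrt{-301 - \frac{10297}{44 \left(-428\right)}} = \sqrt{-301 - - \frac{10297}{18832}} = \sqrt{-301 + \frac{10297}{18832}} = \sqrt{- \frac{5658135}{18832}} = \frac{i \sqrt{6659624895}}{4708} \approx 17.334 i$)
$v - M{\left(-57 \right)} = \frac{i \sqrt{6659624895}}{4708} - 1 = -1 + \frac{i \sqrt{6659624895}}{4708}$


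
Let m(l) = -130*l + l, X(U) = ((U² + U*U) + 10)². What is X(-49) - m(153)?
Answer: 23175081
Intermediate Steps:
X(U) = (10 + 2*U²)² (X(U) = ((U² + U²) + 10)² = (2*U² + 10)² = (10 + 2*U²)²)
m(l) = -129*l
X(-49) - m(153) = 4*(5 + (-49)²)² - (-129)*153 = 4*(5 + 2401)² - 1*(-19737) = 4*2406² + 19737 = 4*5788836 + 19737 = 23155344 + 19737 = 23175081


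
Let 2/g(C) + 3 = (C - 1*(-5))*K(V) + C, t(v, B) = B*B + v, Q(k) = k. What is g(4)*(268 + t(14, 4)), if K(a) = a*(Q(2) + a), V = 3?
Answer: 149/34 ≈ 4.3824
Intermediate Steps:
t(v, B) = v + B**2 (t(v, B) = B**2 + v = v + B**2)
K(a) = a*(2 + a)
g(C) = 2/(72 + 16*C) (g(C) = 2/(-3 + ((C - 1*(-5))*(3*(2 + 3)) + C)) = 2/(-3 + ((C + 5)*(3*5) + C)) = 2/(-3 + ((5 + C)*15 + C)) = 2/(-3 + ((75 + 15*C) + C)) = 2/(-3 + (75 + 16*C)) = 2/(72 + 16*C))
g(4)*(268 + t(14, 4)) = (1/(4*(9 + 2*4)))*(268 + (14 + 4**2)) = (1/(4*(9 + 8)))*(268 + (14 + 16)) = ((1/4)/17)*(268 + 30) = ((1/4)*(1/17))*298 = (1/68)*298 = 149/34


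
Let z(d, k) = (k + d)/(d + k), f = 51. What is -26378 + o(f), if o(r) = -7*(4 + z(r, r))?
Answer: -26413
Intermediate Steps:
z(d, k) = 1 (z(d, k) = (d + k)/(d + k) = 1)
o(r) = -35 (o(r) = -7*(4 + 1) = -7*5 = -35)
-26378 + o(f) = -26378 - 35 = -26413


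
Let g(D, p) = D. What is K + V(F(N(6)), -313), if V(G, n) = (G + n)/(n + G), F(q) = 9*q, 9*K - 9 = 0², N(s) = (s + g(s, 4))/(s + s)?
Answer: 2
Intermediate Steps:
N(s) = 1 (N(s) = (s + s)/(s + s) = (2*s)/((2*s)) = (2*s)*(1/(2*s)) = 1)
K = 1 (K = 1 + (⅑)*0² = 1 + (⅑)*0 = 1 + 0 = 1)
V(G, n) = 1 (V(G, n) = (G + n)/(G + n) = 1)
K + V(F(N(6)), -313) = 1 + 1 = 2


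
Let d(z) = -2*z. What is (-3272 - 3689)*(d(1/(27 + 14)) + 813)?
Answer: -232017091/41 ≈ -5.6590e+6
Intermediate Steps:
(-3272 - 3689)*(d(1/(27 + 14)) + 813) = (-3272 - 3689)*(-2/(27 + 14) + 813) = -6961*(-2/41 + 813) = -6961*33331/41 = -232017091/41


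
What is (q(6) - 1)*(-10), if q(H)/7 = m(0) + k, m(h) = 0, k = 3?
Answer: -200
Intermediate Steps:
q(H) = 21 (q(H) = 7*(0 + 3) = 7*3 = 21)
(q(6) - 1)*(-10) = (21 - 1)*(-10) = 20*(-10) = -200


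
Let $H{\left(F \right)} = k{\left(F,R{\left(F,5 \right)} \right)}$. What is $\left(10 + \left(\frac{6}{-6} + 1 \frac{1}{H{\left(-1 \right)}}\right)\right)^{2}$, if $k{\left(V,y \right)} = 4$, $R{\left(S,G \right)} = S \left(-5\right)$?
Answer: $\frac{1369}{16} \approx 85.563$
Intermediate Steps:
$R{\left(S,G \right)} = - 5 S$
$H{\left(F \right)} = 4$
$\left(10 + \left(\frac{6}{-6} + 1 \frac{1}{H{\left(-1 \right)}}\right)\right)^{2} = \left(10 + \left(\frac{6}{-6} + 1 \cdot \frac{1}{4}\right)\right)^{2} = \left(10 + \left(6 \left(- \frac{1}{6}\right) + 1 \cdot \frac{1}{4}\right)\right)^{2} = \left(10 + \left(-1 + \frac{1}{4}\right)\right)^{2} = \left(10 - \frac{3}{4}\right)^{2} = \left(\frac{37}{4}\right)^{2} = \frac{1369}{16}$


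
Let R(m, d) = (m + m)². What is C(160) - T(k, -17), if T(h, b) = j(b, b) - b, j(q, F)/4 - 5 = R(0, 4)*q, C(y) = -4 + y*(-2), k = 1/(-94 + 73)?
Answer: -361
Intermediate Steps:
R(m, d) = 4*m² (R(m, d) = (2*m)² = 4*m²)
k = -1/21 (k = 1/(-21) = -1/21 ≈ -0.047619)
C(y) = -4 - 2*y
j(q, F) = 20 (j(q, F) = 20 + 4*((4*0²)*q) = 20 + 4*((4*0)*q) = 20 + 4*(0*q) = 20 + 4*0 = 20 + 0 = 20)
T(h, b) = 20 - b
C(160) - T(k, -17) = (-4 - 2*160) - (20 - 1*(-17)) = (-4 - 320) - (20 + 17) = -324 - 1*37 = -324 - 37 = -361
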